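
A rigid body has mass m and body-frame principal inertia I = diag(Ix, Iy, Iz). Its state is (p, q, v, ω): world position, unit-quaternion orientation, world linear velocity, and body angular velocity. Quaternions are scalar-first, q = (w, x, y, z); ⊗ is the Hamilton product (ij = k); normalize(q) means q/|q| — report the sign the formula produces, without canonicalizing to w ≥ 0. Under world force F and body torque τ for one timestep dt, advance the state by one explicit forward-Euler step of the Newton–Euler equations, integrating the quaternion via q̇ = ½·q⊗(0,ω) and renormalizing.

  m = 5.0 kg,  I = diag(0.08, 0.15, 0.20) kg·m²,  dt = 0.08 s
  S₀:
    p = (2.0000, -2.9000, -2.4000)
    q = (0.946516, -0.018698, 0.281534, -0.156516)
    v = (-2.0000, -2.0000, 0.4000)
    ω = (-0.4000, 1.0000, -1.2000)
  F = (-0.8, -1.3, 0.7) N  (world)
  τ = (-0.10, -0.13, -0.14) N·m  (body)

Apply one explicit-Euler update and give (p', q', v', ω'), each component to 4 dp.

p' = (1.8400, -3.0600, -2.3680)
q' = (0.9255, -0.0410, 0.3203, -0.1978)
v' = (-2.0128, -2.0208, 0.4112)
ω' = (-0.4400, 0.9614, -1.2448)

ω×(Iω) gyroscopic = (-0.0600, -0.0576, -0.0280)
angular accel α = (-0.5000, -0.4827, -0.5600)
new body rate ω' = (-0.4400, 0.9614, -1.2448)
2q̇ = q⊗(0,ω) = (-0.4768324, -0.5599312, 0.9866848, -1.0419036)
q' = normalize(q + ½dt·q⊗(0,ω)) = (0.9255, -0.0410, 0.3203, -0.1978)
a = (-0.1600, -0.2600, 0.1400)
p' = p + v·dt = (1.8400, -3.0600, -2.3680)
v + (F/m)dt = (-2.0128, -2.0208, 0.4112)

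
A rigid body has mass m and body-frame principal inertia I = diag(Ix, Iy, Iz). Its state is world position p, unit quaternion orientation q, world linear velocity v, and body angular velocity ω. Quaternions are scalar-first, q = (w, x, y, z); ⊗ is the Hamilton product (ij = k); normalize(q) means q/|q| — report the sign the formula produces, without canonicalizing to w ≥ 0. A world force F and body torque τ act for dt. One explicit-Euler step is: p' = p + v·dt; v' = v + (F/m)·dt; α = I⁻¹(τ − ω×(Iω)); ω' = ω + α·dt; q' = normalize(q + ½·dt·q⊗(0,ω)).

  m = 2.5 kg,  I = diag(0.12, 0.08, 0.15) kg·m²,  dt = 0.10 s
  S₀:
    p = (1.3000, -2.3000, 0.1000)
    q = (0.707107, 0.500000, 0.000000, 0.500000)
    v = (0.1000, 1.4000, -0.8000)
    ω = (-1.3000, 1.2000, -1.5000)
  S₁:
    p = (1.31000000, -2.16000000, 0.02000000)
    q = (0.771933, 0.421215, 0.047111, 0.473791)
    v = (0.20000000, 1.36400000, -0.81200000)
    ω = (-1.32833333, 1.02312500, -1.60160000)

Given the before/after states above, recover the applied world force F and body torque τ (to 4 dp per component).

Δv = v₁−v₀ = (0.10000000, -0.03600000, -0.01200000)
F = m·Δv/dt = (2.5000, -0.9000, -0.3000)
ω₁ − ω₀ = (-0.02833333, -0.17687500, -0.10160000)
applied torque τ = (-0.1600, -0.2000, -0.0900)

F = (2.5000, -0.9000, -0.3000)
τ = (-0.1600, -0.2000, -0.0900)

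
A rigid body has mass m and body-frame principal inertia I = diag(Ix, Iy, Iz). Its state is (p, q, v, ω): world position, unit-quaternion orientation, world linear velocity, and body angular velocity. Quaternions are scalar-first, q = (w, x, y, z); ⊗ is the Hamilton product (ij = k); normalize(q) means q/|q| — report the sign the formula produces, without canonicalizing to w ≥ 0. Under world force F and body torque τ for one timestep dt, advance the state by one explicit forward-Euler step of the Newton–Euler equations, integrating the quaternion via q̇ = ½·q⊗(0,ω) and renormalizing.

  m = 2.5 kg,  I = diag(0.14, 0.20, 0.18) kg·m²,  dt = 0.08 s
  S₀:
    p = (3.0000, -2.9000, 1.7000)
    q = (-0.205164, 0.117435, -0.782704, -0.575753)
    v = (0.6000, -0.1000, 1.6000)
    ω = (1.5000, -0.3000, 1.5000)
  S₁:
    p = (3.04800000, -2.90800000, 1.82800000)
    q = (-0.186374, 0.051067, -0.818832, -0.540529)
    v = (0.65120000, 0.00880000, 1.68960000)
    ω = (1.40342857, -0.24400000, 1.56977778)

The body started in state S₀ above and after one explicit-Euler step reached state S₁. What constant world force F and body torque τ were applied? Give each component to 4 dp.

F = (1.6000, 3.4000, 2.8000)
τ = (-0.1600, 0.0500, 0.1300)

Δω = ω₁−ω₀ = (-0.09657143, 0.05600000, 0.06977778)
applied torque τ = (-0.1600, 0.0500, 0.1300)
velocity change Δv = (0.05120000, 0.10880000, 0.08960000)
m·(v₁−v₀)/dt = (1.6000, 3.4000, 2.8000)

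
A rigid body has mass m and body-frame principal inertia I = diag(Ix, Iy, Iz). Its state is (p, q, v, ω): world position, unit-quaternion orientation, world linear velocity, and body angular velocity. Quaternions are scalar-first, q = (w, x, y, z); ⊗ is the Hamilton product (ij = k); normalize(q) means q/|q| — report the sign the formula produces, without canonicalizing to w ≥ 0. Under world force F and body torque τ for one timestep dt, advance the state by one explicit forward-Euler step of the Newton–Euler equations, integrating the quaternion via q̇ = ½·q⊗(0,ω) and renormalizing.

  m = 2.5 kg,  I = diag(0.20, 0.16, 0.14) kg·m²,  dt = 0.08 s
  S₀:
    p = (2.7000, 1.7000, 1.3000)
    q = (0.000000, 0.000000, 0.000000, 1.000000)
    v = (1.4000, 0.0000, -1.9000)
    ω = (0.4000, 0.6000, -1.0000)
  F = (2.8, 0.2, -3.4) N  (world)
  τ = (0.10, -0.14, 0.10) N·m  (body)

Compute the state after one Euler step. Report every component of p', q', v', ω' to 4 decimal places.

p' = (2.8120, 1.7000, 1.1480)
q' = (0.0400, -0.0240, 0.0160, 0.9988)
v' = (1.4896, 0.0064, -2.0088)
ω' = (0.4352, 0.5420, -0.9374)

precession coupling ω×(Iω) = (0.0120, -0.0240, -0.0096)
angular accel α = (0.4400, -0.7250, 0.7829)
new body rate ω' = (0.4352, 0.5420, -0.9374)
2q̇ = q⊗(0,ω) = (1.0000000, -0.6000000, 0.4000000, 0.0000000)
updated quaternion q' = (0.0400, -0.0240, 0.0160, 0.9988)
linear accel F/m = (1.1200, 0.0800, -1.3600)
p' = p + v·dt = (2.8120, 1.7000, 1.1480)
v' = v + a·dt = (1.4896, 0.0064, -2.0088)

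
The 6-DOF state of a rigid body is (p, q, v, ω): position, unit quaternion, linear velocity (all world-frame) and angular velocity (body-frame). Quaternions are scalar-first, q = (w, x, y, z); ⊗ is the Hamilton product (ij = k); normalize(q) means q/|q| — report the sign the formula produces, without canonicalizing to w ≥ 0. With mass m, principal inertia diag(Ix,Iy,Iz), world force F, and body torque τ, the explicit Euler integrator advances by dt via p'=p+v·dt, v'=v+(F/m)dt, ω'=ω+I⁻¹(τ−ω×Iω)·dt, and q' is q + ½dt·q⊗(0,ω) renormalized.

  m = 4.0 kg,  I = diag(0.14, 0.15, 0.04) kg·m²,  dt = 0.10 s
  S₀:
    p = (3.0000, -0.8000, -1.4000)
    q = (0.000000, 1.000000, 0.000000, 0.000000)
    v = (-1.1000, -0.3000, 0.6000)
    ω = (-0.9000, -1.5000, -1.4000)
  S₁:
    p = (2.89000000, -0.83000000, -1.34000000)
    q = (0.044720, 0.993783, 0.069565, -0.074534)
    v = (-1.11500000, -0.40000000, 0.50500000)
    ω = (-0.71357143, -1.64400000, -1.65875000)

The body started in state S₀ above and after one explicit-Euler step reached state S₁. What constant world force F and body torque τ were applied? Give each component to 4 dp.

Δv = v₁−v₀ = (-0.01500000, -0.10000000, -0.09500000)
applied force F = (-0.6000, -4.0000, -3.8000)
Δω = ω₁−ω₀ = (0.18642857, -0.14400000, -0.25875000)
τ = I·(Δω/dt) + ω₀×(Iω₀) = (0.0300, -0.0900, -0.0900)

F = (-0.6000, -4.0000, -3.8000)
τ = (0.0300, -0.0900, -0.0900)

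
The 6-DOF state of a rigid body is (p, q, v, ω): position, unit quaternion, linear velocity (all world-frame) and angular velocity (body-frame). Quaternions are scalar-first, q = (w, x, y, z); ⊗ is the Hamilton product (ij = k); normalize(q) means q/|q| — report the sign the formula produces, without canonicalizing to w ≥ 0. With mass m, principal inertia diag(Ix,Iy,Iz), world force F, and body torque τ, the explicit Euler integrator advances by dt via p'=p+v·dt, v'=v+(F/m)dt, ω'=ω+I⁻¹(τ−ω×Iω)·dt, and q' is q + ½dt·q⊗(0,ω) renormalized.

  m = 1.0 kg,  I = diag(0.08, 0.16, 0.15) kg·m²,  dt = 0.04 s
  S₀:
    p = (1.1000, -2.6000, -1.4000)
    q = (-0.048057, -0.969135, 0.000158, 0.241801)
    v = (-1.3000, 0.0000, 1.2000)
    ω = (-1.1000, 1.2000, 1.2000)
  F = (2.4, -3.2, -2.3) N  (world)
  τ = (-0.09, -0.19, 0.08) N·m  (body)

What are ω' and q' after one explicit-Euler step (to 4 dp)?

ω' = (-1.1378, 1.1294, 1.2495)
q' = (-0.0751, -0.9731, 0.0169, 0.2172)

(τ − ω×Iω)/I = (-0.9450, -1.7650, 1.2373)
new body rate ω' = (-1.1378, 1.1294, 1.2495)
Hamilton product q⊗(0,ω) = (-1.3563993, -0.2371089, 0.8393125, -1.2204566)
q' = normalize(q + ½dt·q⊗(0,ω)) = (-0.0751, -0.9731, 0.0169, 0.2172)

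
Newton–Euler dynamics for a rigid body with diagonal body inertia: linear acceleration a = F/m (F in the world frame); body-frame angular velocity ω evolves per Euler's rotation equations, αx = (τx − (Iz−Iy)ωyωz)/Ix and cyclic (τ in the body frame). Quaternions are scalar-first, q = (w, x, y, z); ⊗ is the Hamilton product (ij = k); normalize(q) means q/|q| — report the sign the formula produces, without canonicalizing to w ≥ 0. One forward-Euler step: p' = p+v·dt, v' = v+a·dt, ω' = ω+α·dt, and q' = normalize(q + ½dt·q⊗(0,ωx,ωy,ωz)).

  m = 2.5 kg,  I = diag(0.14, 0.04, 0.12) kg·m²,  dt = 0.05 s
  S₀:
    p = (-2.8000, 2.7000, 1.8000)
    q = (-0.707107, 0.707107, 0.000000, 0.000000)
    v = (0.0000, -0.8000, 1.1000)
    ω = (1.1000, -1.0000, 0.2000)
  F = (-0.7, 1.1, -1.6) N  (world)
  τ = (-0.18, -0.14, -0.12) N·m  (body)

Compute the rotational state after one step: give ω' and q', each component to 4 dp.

ω×(Iω) gyroscopic = (-0.0160, 0.0044, 0.1100)
α = I⁻¹(τ − ω×Iω) = (-1.1714, -3.6100, -1.9167)
ω' = ω + α·dt = (1.0414, -1.1805, 0.1042)
2q̇ = q⊗(0,ω) = (-0.7778177, -0.7778177, 0.5656856, -0.8485284)
q' = normalize(q + ½dt·q⊗(0,ω)) = (-0.7260, 0.6872, 0.0141, -0.0212)

ω' = (1.0414, -1.1805, 0.1042)
q' = (-0.7260, 0.6872, 0.0141, -0.0212)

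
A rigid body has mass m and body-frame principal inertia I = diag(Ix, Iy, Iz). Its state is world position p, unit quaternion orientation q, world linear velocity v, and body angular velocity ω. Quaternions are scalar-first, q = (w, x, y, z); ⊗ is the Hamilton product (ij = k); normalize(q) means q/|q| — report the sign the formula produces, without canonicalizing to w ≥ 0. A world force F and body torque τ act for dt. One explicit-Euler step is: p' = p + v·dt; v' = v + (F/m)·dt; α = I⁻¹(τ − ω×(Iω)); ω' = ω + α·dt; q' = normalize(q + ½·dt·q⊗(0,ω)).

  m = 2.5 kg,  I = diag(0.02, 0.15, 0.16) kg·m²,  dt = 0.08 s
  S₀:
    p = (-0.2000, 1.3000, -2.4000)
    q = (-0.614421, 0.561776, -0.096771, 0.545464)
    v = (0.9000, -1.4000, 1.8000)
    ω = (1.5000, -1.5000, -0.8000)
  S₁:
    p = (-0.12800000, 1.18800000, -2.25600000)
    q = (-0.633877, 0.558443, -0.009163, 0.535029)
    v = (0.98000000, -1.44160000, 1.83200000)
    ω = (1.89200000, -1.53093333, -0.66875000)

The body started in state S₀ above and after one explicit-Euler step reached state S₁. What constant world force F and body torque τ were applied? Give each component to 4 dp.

Δv = v₁−v₀ = (0.08000000, -0.04160000, 0.03200000)
applied force F = (2.5000, -1.3000, 1.0000)
ω₁ − ω₀ = (0.39200000, -0.03093333, 0.13125000)
precession coupling = (0.0120, 0.1680, -0.2925)
τ = I·(Δω/dt) + ω₀×(Iω₀) = (0.1100, 0.1100, -0.0300)

F = (2.5000, -1.3000, 1.0000)
τ = (0.1100, 0.1100, -0.0300)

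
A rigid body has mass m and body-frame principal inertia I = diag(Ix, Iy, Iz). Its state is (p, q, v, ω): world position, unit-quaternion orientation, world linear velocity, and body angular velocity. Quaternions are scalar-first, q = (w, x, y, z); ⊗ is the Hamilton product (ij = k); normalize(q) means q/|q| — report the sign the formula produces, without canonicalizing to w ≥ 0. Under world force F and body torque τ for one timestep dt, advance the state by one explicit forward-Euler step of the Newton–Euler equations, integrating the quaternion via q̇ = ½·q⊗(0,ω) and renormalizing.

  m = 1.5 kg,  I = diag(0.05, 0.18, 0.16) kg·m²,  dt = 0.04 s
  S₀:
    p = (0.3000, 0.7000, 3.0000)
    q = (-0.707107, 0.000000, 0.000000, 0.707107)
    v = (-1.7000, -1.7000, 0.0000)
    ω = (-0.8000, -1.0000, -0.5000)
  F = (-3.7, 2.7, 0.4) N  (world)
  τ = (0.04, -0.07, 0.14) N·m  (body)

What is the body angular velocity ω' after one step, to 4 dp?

α = I⁻¹(τ − ω×Iω) = (1.0000, -0.1444, 0.2250)
ω' = ω + α·dt = (-0.7600, -1.0058, -0.4910)

ω' = (-0.7600, -1.0058, -0.4910)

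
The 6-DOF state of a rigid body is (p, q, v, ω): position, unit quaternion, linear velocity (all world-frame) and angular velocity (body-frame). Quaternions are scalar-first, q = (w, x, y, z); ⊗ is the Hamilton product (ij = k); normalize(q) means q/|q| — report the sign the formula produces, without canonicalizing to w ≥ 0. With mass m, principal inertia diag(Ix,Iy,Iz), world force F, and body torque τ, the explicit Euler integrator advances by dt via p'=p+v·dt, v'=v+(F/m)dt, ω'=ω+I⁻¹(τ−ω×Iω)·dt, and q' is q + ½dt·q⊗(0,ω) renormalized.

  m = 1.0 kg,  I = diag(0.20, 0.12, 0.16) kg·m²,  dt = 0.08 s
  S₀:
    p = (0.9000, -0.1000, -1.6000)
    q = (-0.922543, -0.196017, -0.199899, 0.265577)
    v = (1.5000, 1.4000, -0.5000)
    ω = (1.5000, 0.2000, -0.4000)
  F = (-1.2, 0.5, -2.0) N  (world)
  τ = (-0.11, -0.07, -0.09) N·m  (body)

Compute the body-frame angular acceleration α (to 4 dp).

precession coupling ω×(Iω) = (-0.0032, -0.0240, -0.0240)
(τ − ω×Iω)/I = (-0.5340, -0.3833, -0.4125)

α = (-0.5340, -0.3833, -0.4125)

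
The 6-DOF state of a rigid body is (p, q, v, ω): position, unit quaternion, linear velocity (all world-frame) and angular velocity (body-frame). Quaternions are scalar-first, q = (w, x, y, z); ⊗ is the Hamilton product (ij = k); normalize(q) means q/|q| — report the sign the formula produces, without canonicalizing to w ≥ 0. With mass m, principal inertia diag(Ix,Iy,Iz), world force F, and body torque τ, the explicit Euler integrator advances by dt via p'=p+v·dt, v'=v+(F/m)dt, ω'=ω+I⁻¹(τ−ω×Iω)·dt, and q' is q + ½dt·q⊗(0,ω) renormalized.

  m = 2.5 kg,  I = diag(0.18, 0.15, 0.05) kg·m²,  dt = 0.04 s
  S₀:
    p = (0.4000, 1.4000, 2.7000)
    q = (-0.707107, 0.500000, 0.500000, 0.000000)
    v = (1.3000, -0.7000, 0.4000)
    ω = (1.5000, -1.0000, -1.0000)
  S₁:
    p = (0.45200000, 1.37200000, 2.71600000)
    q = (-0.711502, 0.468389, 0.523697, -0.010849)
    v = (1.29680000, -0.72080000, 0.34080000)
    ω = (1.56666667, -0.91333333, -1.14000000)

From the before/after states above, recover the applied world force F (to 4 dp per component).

velocity change Δv = (-0.00320000, -0.02080000, -0.05920000)
F = m·Δv/dt = (-0.2000, -1.3000, -3.7000)

F = (-0.2000, -1.3000, -3.7000)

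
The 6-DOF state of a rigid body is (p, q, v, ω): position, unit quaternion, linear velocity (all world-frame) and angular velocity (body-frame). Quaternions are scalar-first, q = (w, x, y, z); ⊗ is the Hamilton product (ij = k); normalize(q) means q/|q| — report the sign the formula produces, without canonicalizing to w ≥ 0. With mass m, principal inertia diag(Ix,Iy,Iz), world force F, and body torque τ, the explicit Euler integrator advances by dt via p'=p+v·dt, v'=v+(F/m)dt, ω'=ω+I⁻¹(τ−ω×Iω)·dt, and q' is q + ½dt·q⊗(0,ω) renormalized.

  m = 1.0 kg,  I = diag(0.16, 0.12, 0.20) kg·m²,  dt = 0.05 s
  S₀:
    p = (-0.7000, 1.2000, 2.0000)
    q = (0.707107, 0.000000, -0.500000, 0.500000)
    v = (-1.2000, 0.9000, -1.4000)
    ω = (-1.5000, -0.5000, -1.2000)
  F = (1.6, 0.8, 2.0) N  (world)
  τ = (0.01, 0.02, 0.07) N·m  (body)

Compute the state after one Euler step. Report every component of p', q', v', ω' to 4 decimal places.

p' = (-0.7600, 1.2450, 1.9300)
q' = (0.7150, -0.0053, -0.5269, 0.4595)
v' = (-1.1200, 0.9400, -1.3000)
ω' = (-1.5119, -0.4617, -1.1750)

α = I⁻¹(τ − ω×Iω) = (-0.2375, 0.7667, 0.5000)
new body rate ω' = (-1.5119, -0.4617, -1.1750)
q⊗(0,ω) = (0.3500000, -0.2106605, -1.1035535, -1.5985284)
q + ½dt·q⊗(0,ω), renormalized = (0.7150, -0.0053, -0.5269, 0.4595)
p' = p + v·dt = (-0.7600, 1.2450, 1.9300)
v' = v + a·dt = (-1.1200, 0.9400, -1.3000)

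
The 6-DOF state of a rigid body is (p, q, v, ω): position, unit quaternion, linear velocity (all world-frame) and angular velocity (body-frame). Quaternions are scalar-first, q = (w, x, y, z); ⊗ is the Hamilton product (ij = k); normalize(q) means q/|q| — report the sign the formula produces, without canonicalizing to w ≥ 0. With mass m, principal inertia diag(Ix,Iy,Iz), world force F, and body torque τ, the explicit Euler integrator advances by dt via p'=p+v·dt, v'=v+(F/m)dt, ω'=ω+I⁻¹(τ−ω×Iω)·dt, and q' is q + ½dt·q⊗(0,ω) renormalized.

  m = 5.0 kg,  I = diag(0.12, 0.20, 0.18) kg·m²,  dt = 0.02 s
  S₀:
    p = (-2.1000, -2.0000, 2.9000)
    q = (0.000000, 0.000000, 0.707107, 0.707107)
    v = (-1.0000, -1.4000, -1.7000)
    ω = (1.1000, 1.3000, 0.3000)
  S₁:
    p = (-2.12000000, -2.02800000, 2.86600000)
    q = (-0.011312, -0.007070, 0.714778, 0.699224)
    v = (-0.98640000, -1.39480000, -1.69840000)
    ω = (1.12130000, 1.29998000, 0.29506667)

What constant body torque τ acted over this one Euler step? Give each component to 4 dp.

τ = (0.1200, -0.0200, 0.0700)

ω₁ − ω₀ = (0.02130000, -0.00002000, -0.00493333)
τ = I·(Δω/dt) + ω₀×(Iω₀) = (0.1200, -0.0200, 0.0700)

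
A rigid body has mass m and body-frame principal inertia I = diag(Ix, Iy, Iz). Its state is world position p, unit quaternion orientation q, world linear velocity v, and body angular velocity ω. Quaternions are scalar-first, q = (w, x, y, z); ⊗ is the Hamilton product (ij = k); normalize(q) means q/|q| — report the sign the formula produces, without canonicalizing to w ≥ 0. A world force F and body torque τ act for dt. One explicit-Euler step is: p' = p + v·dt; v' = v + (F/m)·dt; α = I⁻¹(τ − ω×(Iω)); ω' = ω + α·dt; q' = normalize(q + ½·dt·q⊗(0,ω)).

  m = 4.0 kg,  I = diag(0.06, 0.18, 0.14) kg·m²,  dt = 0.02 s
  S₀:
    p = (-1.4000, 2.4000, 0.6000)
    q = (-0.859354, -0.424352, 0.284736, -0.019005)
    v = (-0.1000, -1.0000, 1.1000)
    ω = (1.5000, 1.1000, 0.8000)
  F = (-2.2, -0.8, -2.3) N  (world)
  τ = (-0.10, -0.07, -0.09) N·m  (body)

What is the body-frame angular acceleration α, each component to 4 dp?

gyro term ω×Iω = (-0.0352, -0.0960, 0.1980)
(τ − ω×Iω)/I = (-1.0800, 0.1444, -2.0571)

α = (-1.0800, 0.1444, -2.0571)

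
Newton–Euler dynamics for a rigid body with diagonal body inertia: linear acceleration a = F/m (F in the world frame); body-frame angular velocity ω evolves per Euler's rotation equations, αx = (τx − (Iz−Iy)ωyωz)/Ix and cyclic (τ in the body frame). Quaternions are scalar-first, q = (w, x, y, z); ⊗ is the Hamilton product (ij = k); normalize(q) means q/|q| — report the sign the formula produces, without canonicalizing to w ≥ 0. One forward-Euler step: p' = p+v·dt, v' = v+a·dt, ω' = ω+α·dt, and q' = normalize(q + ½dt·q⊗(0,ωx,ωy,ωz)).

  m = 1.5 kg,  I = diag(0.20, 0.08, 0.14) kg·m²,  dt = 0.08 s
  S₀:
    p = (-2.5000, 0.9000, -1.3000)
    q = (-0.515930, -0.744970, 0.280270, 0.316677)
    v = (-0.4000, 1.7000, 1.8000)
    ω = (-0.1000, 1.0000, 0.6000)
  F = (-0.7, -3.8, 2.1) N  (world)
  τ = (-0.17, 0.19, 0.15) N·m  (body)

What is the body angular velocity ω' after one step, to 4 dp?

precession coupling ω×(Iω) = (0.0360, -0.0036, 0.0120)
α = I⁻¹(τ − ω×Iω) = (-1.0300, 2.4200, 0.9857)
ω' = ω + α·dt = (-0.1824, 1.1936, 0.6789)

ω' = (-0.1824, 1.1936, 0.6789)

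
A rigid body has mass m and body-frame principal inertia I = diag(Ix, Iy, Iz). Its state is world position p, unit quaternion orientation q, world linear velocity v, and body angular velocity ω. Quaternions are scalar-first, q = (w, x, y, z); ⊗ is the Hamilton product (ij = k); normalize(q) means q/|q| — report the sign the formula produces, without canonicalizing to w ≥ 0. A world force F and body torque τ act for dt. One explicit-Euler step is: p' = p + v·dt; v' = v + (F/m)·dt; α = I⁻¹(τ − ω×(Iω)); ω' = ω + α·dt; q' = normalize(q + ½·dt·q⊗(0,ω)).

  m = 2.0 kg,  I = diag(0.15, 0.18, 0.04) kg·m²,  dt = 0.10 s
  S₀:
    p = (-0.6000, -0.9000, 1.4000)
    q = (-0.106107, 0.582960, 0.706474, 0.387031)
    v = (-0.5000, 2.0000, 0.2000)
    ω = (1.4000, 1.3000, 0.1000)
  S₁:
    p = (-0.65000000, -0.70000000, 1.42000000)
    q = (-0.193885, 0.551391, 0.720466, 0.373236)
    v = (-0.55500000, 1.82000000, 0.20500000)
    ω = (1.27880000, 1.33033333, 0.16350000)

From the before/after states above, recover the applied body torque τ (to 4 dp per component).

τ = (-0.2000, 0.0700, 0.0800)

rate change Δω = (-0.12120000, 0.03033333, 0.06350000)
gyro term ω₀×Iω₀ = (-0.0182, 0.0154, 0.0546)
applied torque τ = (-0.2000, 0.0700, 0.0800)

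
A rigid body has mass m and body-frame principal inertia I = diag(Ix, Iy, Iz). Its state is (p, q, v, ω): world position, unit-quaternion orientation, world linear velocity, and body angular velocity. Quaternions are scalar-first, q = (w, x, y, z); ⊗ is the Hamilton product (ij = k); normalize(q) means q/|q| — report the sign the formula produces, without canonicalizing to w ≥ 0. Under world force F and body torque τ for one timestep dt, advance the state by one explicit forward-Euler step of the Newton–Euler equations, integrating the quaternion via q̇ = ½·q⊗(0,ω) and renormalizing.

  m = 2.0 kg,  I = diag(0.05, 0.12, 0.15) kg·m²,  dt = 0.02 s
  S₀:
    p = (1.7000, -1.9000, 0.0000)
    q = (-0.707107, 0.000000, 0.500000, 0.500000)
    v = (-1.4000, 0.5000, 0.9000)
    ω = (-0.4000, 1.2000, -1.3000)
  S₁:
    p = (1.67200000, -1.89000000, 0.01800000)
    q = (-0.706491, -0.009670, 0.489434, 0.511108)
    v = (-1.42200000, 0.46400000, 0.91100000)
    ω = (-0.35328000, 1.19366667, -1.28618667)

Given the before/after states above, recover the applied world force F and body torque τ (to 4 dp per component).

v₁ − v₀ = (-0.02200000, -0.03600000, 0.01100000)
applied force F = (-2.2000, -3.6000, 1.1000)
rate change Δω = (0.04672000, -0.00633333, 0.01381333)
ω₀×(Iω₀) = (-0.0468, -0.0520, -0.0336)
I·α + gyro = (0.0700, -0.0900, 0.0700)

F = (-2.2000, -3.6000, 1.1000)
τ = (0.0700, -0.0900, 0.0700)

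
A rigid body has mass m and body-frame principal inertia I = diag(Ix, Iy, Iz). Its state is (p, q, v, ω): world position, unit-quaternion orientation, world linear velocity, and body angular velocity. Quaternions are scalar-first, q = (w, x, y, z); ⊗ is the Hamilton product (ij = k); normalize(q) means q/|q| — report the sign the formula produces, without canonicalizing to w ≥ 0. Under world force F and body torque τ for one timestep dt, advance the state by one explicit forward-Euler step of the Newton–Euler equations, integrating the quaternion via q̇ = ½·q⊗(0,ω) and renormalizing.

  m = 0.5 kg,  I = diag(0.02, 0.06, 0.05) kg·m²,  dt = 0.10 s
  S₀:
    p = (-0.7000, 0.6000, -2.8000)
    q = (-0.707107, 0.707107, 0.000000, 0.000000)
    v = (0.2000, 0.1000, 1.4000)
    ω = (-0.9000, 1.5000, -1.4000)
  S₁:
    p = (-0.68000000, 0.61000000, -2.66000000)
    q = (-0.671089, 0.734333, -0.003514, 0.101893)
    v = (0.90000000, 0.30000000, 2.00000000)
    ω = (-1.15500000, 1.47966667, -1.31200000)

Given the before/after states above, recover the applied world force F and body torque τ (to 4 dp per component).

F = (3.5000, 1.0000, 3.0000)
τ = (-0.0300, -0.0500, -0.0100)

velocity change Δv = (0.70000000, 0.20000000, 0.60000000)
m·(v₁−v₀)/dt = (3.5000, 1.0000, 3.0000)
rate change Δω = (-0.25500000, -0.02033333, 0.08800000)
τ = I·(Δω/dt) + ω₀×(Iω₀) = (-0.0300, -0.0500, -0.0100)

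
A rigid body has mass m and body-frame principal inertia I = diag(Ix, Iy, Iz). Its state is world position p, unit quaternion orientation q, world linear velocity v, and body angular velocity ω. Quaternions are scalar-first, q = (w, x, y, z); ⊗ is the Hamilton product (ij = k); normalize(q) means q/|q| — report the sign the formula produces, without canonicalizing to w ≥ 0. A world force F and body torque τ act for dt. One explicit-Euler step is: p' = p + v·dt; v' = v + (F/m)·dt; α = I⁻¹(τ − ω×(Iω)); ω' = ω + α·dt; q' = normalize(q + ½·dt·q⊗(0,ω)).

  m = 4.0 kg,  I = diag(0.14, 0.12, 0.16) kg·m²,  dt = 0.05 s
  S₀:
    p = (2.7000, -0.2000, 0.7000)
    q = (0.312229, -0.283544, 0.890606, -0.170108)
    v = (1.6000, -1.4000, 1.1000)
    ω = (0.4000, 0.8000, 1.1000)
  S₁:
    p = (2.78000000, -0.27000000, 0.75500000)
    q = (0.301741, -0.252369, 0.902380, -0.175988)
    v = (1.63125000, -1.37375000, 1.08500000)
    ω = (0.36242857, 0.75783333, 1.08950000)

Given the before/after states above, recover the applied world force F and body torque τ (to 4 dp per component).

Δω = ω₁−ω₀ = (-0.03757143, -0.04216667, -0.01050000)
ω₀×(Iω₀) = (0.0352, -0.0088, -0.0064)
applied torque τ = (-0.0700, -0.1100, -0.0400)
velocity change Δv = (0.03125000, 0.02625000, -0.01500000)
F = m·Δv/dt = (2.5000, 2.1000, -1.2000)

F = (2.5000, 2.1000, -1.2000)
τ = (-0.0700, -0.1100, -0.0400)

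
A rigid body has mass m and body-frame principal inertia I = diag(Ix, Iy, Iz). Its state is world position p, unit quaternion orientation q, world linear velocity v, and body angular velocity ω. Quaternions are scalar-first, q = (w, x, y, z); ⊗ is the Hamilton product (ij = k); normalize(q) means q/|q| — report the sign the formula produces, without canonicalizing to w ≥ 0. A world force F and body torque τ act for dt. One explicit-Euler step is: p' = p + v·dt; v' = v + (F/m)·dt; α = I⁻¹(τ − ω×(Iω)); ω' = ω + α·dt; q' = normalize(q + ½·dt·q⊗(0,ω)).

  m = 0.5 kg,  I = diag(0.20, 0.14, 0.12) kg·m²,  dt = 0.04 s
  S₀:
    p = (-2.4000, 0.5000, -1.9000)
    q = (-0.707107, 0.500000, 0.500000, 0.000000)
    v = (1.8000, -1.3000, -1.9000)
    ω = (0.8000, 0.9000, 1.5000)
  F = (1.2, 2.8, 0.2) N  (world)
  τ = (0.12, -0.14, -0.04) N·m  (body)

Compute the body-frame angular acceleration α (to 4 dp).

α = (0.7350, -1.6857, 0.0267)

precession coupling ω×(Iω) = (-0.0270, 0.0960, -0.0432)
(τ − ω×Iω)/I = (0.7350, -1.6857, 0.0267)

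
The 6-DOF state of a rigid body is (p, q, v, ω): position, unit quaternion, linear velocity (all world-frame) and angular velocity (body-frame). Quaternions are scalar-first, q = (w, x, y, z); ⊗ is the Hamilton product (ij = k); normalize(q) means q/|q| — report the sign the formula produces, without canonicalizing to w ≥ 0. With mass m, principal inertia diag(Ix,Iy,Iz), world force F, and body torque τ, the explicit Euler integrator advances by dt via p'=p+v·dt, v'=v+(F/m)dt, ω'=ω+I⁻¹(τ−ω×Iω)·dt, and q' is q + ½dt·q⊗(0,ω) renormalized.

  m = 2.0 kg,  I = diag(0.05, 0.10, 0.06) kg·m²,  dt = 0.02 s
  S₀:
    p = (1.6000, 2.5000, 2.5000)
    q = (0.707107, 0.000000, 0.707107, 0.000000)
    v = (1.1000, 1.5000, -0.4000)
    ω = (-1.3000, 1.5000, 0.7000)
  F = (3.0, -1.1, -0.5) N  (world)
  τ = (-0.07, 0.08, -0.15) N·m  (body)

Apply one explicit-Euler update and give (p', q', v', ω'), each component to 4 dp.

p' = (1.6220, 2.5300, 2.4920)
q' = (0.6963, -0.0042, 0.7176, 0.0141)
v' = (1.1300, 1.4890, -0.4050)
ω' = (-1.3112, 1.5142, 0.6825)

ω×(Iω) gyroscopic = (-0.0420, 0.0091, -0.0975)
angular accel α = (-0.5600, 0.7090, -0.8750)
new body rate ω' = (-1.3112, 1.5142, 0.6825)
2q̇ = q⊗(0,ω) = (-1.0606605, -0.4242642, 1.0606605, 1.4142140)
q' = normalize(q + ½dt·q⊗(0,ω)) = (0.6963, -0.0042, 0.7176, 0.0141)
p' = p + v·dt = (1.6220, 2.5300, 2.4920)
new velocity v' = (1.1300, 1.4890, -0.4050)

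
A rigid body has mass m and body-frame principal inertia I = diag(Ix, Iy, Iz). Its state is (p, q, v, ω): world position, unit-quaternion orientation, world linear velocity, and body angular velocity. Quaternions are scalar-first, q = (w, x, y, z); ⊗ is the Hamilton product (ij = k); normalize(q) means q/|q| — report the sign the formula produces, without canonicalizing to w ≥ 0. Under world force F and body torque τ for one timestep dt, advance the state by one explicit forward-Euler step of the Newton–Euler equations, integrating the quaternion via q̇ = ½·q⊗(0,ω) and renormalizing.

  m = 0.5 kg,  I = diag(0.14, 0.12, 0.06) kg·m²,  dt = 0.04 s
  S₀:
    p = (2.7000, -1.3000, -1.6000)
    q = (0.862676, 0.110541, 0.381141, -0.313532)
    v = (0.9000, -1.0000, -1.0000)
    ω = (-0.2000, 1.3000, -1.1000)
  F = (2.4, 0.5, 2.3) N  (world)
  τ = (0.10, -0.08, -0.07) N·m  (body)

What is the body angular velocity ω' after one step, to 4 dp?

gyro term ω×Iω = (0.0858, 0.0176, 0.0052)
angular accel α = (0.1014, -0.8133, -1.2533)
new body rate ω' = (-0.1959, 1.2675, -1.1501)

ω' = (-0.1959, 1.2675, -1.1501)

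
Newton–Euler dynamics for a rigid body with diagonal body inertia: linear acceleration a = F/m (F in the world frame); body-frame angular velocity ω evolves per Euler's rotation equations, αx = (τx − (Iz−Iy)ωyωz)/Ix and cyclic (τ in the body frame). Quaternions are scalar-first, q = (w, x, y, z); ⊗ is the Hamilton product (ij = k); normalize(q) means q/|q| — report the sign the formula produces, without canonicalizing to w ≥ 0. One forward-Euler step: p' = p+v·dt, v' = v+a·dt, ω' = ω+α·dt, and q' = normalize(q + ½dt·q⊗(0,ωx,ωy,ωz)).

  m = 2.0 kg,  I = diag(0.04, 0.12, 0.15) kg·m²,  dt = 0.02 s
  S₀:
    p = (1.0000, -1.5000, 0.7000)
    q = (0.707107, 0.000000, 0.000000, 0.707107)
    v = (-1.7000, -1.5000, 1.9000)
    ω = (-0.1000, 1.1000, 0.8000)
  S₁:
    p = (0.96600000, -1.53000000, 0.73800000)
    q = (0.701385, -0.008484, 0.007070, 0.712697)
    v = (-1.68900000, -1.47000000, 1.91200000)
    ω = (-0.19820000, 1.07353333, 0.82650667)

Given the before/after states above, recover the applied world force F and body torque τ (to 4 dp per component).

F = (1.1000, 3.0000, 1.2000)
τ = (-0.1700, -0.1500, 0.1900)

velocity change Δv = (0.01100000, 0.03000000, 0.01200000)
m·(v₁−v₀)/dt = (1.1000, 3.0000, 1.2000)
Δω = ω₁−ω₀ = (-0.09820000, -0.02646667, 0.02650667)
τ = I·(Δω/dt) + ω₀×(Iω₀) = (-0.1700, -0.1500, 0.1900)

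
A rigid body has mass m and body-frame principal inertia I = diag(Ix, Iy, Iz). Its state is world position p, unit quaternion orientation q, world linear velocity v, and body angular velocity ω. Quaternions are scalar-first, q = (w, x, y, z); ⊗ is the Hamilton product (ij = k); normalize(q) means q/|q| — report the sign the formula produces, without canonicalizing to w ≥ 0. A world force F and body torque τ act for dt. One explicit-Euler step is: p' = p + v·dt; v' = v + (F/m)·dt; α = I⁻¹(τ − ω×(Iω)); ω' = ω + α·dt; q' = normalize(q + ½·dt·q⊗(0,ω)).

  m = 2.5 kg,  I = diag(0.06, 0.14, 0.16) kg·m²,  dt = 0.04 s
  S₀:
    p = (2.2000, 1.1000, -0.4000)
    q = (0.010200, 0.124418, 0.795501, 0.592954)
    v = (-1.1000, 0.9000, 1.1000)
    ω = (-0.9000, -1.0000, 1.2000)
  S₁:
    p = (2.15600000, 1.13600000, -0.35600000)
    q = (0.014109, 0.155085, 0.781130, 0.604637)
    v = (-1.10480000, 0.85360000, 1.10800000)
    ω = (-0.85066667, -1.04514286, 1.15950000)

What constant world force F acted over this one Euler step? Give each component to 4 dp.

Δv = v₁−v₀ = (-0.00480000, -0.04640000, 0.00800000)
m·(v₁−v₀)/dt = (-0.3000, -2.9000, 0.5000)

F = (-0.3000, -2.9000, 0.5000)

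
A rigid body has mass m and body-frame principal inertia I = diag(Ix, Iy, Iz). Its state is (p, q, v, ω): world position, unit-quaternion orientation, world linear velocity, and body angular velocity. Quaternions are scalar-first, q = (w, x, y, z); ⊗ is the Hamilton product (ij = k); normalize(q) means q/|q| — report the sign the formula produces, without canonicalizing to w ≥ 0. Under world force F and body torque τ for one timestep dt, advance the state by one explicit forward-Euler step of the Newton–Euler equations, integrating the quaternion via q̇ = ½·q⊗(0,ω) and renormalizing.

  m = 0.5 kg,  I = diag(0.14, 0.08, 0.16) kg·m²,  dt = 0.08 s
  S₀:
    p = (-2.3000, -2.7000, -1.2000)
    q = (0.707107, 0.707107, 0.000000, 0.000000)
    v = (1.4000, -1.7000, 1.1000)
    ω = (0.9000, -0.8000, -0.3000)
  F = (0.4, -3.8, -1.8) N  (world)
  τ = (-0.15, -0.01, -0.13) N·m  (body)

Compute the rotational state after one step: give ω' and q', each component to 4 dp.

ω×(Iω) gyroscopic = (0.0192, 0.0054, 0.0432)
α = I⁻¹(τ − ω×Iω) = (-1.2086, -0.1925, -1.0825)
ω + α·dt = (0.8033, -0.8154, -0.3866)
q⊗(0,ω) = (-0.6363963, 0.6363963, -0.3535535, -0.7778177)
q' = normalize(q + ½dt·q⊗(0,ω)) = (0.6808, 0.7317, -0.0141, -0.0311)

ω' = (0.8033, -0.8154, -0.3866)
q' = (0.6808, 0.7317, -0.0141, -0.0311)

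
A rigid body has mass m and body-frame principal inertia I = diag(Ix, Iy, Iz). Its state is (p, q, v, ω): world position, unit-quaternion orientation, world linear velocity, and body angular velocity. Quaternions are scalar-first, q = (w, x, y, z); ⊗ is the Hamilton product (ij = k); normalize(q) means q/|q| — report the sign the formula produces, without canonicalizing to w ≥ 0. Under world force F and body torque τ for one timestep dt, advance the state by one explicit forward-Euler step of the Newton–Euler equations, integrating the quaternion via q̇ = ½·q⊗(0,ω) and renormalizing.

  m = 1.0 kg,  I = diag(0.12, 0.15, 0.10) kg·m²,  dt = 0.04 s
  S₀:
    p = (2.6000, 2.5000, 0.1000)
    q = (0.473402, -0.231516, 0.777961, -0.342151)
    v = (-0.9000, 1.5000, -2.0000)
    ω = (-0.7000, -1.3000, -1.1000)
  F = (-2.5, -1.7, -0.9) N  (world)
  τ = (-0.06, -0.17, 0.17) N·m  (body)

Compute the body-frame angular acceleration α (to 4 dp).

ω×(Iω) gyroscopic = (-0.0715, 0.0154, 0.0273)
angular accel α = (0.0958, -1.2360, 1.4270)

α = (0.0958, -1.2360, 1.4270)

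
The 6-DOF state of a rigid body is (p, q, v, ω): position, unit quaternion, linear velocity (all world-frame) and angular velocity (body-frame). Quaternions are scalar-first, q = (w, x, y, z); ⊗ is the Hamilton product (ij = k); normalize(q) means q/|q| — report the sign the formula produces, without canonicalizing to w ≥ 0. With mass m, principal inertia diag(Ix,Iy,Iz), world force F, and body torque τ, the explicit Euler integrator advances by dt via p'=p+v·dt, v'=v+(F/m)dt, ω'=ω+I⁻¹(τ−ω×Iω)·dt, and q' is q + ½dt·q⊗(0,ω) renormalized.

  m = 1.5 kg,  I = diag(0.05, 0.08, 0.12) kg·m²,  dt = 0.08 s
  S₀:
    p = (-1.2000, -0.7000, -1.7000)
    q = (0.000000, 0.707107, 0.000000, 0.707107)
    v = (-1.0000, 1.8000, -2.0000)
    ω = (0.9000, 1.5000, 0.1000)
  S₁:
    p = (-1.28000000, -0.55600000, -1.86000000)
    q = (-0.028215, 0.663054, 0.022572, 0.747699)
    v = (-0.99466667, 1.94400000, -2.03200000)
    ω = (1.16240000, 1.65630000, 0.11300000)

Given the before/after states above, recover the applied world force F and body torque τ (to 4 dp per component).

rate change Δω = (0.26240000, 0.15630000, 0.01300000)
ω₀×(Iω₀) = (0.0060, -0.0063, 0.0405)
applied torque τ = (0.1700, 0.1500, 0.0600)
velocity change Δv = (0.00533333, 0.14400000, -0.03200000)
F = m·Δv/dt = (0.1000, 2.7000, -0.6000)

F = (0.1000, 2.7000, -0.6000)
τ = (0.1700, 0.1500, 0.0600)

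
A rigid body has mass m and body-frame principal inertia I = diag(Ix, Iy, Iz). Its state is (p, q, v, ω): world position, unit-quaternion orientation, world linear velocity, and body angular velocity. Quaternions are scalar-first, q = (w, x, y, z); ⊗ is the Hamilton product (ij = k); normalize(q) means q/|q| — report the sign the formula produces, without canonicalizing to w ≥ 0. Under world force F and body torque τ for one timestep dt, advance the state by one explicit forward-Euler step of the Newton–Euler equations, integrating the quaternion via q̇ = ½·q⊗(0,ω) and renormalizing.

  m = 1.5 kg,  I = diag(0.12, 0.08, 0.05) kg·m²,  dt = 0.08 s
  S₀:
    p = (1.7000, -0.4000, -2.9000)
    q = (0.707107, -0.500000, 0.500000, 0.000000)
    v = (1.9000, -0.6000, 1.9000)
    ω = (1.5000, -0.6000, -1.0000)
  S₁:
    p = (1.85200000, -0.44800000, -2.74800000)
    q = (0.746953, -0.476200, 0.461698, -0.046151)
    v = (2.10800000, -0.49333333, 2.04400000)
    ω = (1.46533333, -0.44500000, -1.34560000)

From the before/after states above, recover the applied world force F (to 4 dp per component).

v₁ − v₀ = (0.20800000, 0.10666667, 0.14400000)
applied force F = (3.9000, 2.0000, 2.7000)

F = (3.9000, 2.0000, 2.7000)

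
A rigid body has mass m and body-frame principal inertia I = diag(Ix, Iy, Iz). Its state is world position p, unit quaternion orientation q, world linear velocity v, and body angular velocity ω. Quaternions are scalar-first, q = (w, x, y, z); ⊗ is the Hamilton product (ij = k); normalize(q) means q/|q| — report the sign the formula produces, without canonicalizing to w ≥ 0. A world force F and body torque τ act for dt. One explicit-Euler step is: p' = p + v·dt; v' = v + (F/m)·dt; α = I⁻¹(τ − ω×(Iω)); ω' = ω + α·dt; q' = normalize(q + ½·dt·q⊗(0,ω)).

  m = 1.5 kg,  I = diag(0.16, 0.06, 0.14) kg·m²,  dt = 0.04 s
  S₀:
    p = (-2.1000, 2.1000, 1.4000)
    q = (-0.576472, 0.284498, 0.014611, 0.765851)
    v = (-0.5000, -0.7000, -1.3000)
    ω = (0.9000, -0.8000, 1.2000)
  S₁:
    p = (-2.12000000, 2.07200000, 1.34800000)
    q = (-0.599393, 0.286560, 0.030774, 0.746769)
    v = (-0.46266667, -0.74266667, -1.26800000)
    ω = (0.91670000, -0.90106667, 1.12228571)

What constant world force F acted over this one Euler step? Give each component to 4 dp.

Δv = v₁−v₀ = (0.03733333, -0.04266667, 0.03200000)
F = m·Δv/dt = (1.4000, -1.6000, 1.2000)

F = (1.4000, -1.6000, 1.2000)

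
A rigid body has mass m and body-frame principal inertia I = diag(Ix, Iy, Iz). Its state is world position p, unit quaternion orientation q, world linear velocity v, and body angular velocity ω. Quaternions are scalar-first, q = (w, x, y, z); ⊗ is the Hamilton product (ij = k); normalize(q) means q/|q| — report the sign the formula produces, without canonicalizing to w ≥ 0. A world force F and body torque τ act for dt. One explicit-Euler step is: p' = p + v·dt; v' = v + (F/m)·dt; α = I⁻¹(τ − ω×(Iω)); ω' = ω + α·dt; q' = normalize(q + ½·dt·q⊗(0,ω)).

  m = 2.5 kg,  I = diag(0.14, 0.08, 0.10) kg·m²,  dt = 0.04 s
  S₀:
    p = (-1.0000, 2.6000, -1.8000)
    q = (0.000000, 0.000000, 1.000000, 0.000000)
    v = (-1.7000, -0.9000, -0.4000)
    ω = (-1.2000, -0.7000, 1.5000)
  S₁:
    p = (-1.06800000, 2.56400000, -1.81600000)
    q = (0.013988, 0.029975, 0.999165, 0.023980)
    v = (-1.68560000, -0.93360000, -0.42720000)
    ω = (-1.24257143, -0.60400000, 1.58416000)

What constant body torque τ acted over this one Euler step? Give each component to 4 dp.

τ = (-0.1700, 0.1200, 0.1600)

rate change Δω = (-0.04257143, 0.09600000, 0.08416000)
precession coupling = (-0.0210, -0.0720, -0.0504)
τ = I·(Δω/dt) + ω₀×(Iω₀) = (-0.1700, 0.1200, 0.1600)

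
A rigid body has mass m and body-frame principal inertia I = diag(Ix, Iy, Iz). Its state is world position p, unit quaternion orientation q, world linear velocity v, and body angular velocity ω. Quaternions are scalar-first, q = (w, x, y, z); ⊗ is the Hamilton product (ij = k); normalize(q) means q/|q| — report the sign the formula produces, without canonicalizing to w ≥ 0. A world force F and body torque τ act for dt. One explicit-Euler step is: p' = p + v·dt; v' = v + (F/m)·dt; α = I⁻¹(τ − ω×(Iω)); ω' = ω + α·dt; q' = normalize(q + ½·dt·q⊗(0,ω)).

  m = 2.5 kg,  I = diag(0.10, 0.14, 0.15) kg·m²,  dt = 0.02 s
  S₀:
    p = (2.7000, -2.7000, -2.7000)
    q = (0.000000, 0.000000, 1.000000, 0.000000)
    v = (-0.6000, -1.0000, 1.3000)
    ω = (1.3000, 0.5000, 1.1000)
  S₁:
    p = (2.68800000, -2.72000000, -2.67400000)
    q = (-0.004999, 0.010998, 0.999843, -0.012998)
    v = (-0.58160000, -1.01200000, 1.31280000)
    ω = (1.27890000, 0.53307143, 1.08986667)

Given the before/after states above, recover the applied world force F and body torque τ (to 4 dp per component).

F = (2.3000, -1.5000, 1.6000)
τ = (-0.1000, 0.1600, -0.0500)

velocity change Δv = (0.01840000, -0.01200000, 0.01280000)
m·(v₁−v₀)/dt = (2.3000, -1.5000, 1.6000)
Δω = ω₁−ω₀ = (-0.02110000, 0.03307143, -0.01013333)
gyro term ω₀×Iω₀ = (0.0055, -0.0715, 0.0260)
I·α + gyro = (-0.1000, 0.1600, -0.0500)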